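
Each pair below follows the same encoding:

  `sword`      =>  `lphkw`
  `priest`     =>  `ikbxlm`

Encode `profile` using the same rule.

ikhybex

It's a constant shift of +19 (ROT19).
For profile: p+19=i, r+19=k, o+19=h, f+19=y, i+19=b, l+19=e, e+19=x.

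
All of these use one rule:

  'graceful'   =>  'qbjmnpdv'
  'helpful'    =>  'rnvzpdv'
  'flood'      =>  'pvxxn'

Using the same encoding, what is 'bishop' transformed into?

The shift depends on letter class: consonant g→q is +10, but vowel a→j is +9. The rule splits by letter class: vowels +9, consonants +10.
For bishop: b(cons)+10=l, i(vowel)+9=r, s(cons)+10=c, h(cons)+10=r, o(vowel)+9=x, p(cons)+10=z.

lrcrxz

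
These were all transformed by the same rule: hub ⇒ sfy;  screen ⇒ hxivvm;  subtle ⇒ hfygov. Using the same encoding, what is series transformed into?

hvirvh

Each pair mirrors across the alphabet (h↔s, u↔f, b↔y): positions sum to 25. Each letter is replaced by its mirror in the alphabet: a↔z, b↔y, c↔x, and so on (the Atbash cipher).
For series: s↔h, e↔v, r↔i, i↔r, e↔v, s↔h.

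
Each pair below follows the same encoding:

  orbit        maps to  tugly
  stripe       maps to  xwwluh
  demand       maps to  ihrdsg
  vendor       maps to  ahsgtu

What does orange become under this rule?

A repeating key of period 2 is used — shifts +5, +3 over and over.
Applying it to orange: o+5=t, r+3=u, a+5=f, n+3=q, g+5=l, e+3=h.

tufqlh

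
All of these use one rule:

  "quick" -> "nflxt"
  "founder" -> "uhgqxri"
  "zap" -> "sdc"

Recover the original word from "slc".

zip

The output letters match the input read backwards, each shifted +3: quick reversed is kciuq. Two steps: reverse the string, then apply a Caesar shift of +3.
Decoding slc: shift back: s−3=p, l−3=i, c−3=z → piz; then reverse → zip.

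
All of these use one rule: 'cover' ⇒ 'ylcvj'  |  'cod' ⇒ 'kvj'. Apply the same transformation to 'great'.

ahlyn

The output letters match the input read backwards, each shifted +7: cover reversed is revoc. Read the word backwards and shift each letter +7.
On great: reverse → taerg; then shift: t+7=a, a+7=h, e+7=l, r+7=y, g+7=n.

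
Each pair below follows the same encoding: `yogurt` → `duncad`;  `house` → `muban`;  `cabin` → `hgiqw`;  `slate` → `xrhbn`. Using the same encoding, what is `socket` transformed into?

In yogurt: y→d is +5, o→u is +6, g→n is +7, u→c is +8 — the shift increases by 1 each position. Each letter shifts forward by (position + 5), i.e. 5, 6, 7, … — the shift grows by one for each successive letter.
Applying it to socket: s+5=x, o+6=u, c+7=j, k+8=s, e+9=n, t+10=d.

xujsnd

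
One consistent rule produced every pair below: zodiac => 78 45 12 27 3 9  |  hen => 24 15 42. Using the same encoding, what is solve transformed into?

57 45 36 66 15

The formula is n = 3×(alphabet index, a=1).
On solve: s=19→57, o=15→45, l=12→36, v=22→66, e=5→15.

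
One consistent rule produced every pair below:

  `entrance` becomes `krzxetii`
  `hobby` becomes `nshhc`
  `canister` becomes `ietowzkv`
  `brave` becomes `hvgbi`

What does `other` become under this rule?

uxnkv

Shifts by position in entrance: pos 0: e→k (+6), pos 1: n→r (+4), pos 2: t→z (+6), pos 3: r→x (+6), pos 4: a→e (+4), pos 5: n→t (+6) — repeating every 3. A repeating key of period 3 is used — shifts +6, +4, +6 over and over.
Applying it to other: o+6=u, t+4=x, h+6=n, e+6=k, r+4=v.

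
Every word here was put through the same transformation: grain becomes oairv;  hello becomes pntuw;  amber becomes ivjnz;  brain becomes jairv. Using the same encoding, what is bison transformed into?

It's a Vigenère-style cipher with numeric key [8,9]: position i shifts by key[i mod 2].
Applying it to bison: b+8=j, i+9=r, s+8=a, o+9=x, n+8=v.

jraxv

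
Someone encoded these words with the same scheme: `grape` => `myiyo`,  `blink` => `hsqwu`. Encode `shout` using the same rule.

In grape: g→m is +6, r→y is +7, a→i is +8, p→y is +9 — the shift increases by 1 each position. The shift increases by 1 at each position, starting from +6: 6, 7, 8, ….
For shout: s+6=y, h+7=o, o+8=w, u+9=d, t+10=d.

yowdd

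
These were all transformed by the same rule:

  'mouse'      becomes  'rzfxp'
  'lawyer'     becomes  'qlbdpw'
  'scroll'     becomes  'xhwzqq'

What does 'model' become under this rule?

The shift depends on letter class: consonant m→r is +5, but vowel o→z is +11. The rule splits by letter class: vowels +11, consonants +5.
On model: m(cons)+5=r, o(vowel)+11=z, d(cons)+5=i, e(vowel)+11=p, l(cons)+5=q.

rzipq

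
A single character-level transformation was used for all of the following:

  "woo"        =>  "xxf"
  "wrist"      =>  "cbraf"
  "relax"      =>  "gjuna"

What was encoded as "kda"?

The output letters match the input read backwards, each shifted +9: woo reversed is oow. The word is reversed, then every letter is shifted forward by 9.
Reversing it on kda: shift back: k−9=b, d−9=u, a−9=r → bur; then reverse → rub.

rub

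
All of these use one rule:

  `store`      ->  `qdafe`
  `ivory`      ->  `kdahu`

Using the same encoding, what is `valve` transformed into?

The output letters match the input read backwards, each shifted +12: store reversed is erots. The word is reversed, then every letter is shifted forward by 12.
On valve: reverse → evlav; then shift: e+12=q, v+12=h, l+12=x, a+12=m, v+12=h.

qhxmh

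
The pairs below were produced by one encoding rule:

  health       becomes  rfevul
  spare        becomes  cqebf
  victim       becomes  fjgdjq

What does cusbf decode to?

store

Shifts by position in health: pos 0: h→r (+10), pos 1: e→f (+1), pos 2: a→e (+4), pos 3: l→v (+10), pos 4: t→u (+1), pos 5: h→l (+4) — repeating every 3. The shifts repeat in a cycle of length 3: positions 0,1,… shift by +10, +1, +4, then the pattern repeats.
Reversing it on cusbf: c−10=s, u−1=t, s−4=o, b−10=r, f−1=e.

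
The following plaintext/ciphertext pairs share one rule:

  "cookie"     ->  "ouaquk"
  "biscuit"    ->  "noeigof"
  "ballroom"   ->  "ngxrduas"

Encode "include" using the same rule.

A repeating key of period 2 is used — shifts +12, +6 over and over.
Applying it to include: i+12=u, n+6=t, c+12=o, l+6=r, u+12=g, d+6=j, e+12=q.

utorgjq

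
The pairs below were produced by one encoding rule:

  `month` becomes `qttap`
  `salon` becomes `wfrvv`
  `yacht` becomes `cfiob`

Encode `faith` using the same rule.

jfoap

In month: m→q is +4, o→t is +5, n→t is +6, t→a is +7 — the shift increases by 1 each position. Each letter shifts forward by (position + 4), i.e. 4, 5, 6, … — the shift grows by one for each successive letter.
On faith: f+4=j, a+5=f, i+6=o, t+7=a, h+8=p.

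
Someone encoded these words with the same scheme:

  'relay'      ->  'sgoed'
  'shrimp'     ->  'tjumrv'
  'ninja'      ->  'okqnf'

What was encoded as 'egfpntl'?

In relay: r→s is +1, e→g is +2, l→o is +3, a→e is +4 — the shift increases by 1 each position. The shift increases by 1 at each position, starting from +1: 1, 2, 3, ….
Decoding egfpntl: e−1=d, g−2=e, f−3=c, p−4=l, n−5=i, t−6=n, l−7=e.

decline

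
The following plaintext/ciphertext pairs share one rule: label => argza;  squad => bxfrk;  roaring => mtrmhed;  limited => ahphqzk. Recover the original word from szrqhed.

l(11)→a(0) and a(0)→r(17) fit y≡15x+17 (mod 26); the inverse of 15 mod 26 is 7. Treating letters as 0–25, the rule is x ↦ 15x + 17 (mod 26).
Decoding szrqhed: s(18)→7·(18−17)≡7=h; z(25)→7·(25−17)≡4=e; r(17)→7·(17−17)≡0=a; q(16)→7·(16−17)≡19=t; h(7)→7·(7−17)≡8=i; e(4)→7·(4−17)≡13=n; d(3)→7·(3−17)≡6=g (all mod 26).

heating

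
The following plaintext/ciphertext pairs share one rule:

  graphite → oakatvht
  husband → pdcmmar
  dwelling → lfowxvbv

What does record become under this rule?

znmzdq

In graphite: g→o is +8, r→a is +9, a→k is +10, p→a is +11 — the shift increases by 1 each position. The shift increases by 1 at each position, starting from +8: 8, 9, 10, ….
For record: r+8=z, e+9=n, c+10=m, o+11=z, r+12=d, d+13=q.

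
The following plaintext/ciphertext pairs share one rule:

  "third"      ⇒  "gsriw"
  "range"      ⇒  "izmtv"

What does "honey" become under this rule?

Letters are reflected about the middle of the alphabet (position → 25−position): Atbash.
On honey: h↔s, o↔l, n↔m, e↔v, y↔b.

slmvb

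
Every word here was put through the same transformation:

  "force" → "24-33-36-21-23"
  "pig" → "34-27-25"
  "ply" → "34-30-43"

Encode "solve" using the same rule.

Letters become their 1-based position plus 18 (so a→19, b→20, …).
For solve: s=19→37, o=15→33, l=12→30, v=22→40, e=5→23.

37-33-30-40-23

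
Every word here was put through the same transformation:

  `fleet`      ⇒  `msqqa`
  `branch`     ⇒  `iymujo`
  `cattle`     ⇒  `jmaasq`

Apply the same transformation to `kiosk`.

The shift depends on letter class: consonant f→m is +7, but vowel e→q is +12. Two shifts are in play — +12 for a/e/i/o/u, +7 for every other letter.
For kiosk: k(cons)+7=r, i(vowel)+12=u, o(vowel)+12=a, s(cons)+7=z, k(cons)+7=r.

ruazr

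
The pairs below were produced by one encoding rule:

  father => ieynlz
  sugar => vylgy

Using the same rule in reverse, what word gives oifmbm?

league

In father: f→i is +3, a→e is +4, t→y is +5, h→n is +6 — the shift increases by 1 each position. Letter i (0-indexed) is shifted by i+3, so successive shifts are 3, 4, 5, ….
Reversing it on oifmbm: o−3=l, i−4=e, f−5=a, m−6=g, b−7=u, m−8=e.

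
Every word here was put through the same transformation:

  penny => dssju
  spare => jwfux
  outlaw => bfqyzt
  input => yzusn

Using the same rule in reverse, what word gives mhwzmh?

church

Read the word backwards and shift each letter +5.
Undoing it on mhwzmh: shift back: m−5=h, h−5=c, w−5=r, z−5=u, m−5=h, h−5=c → hcruhc; then reverse → church.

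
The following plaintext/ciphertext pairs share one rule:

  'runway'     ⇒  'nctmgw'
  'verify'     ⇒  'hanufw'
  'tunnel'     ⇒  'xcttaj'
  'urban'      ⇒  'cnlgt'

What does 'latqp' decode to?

r(17)→n(13) and u(20)→c(2) fit y≡5x+6 (mod 26); the inverse of 5 mod 26 is 21. Treating letters as 0–25, the rule is x ↦ 5x + 6 (mod 26).
Reversing it on latqp: l(11)→21·(11−6)≡1=b; a(0)→21·(0−6)≡4=e; t(19)→21·(19−6)≡13=n; q(16)→21·(16−6)≡2=c; p(15)→21·(15−6)≡7=h (all mod 26).

bench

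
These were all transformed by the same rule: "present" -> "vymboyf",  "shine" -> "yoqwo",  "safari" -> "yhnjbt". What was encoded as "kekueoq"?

In present: p→v is +6, r→y is +7, e→m is +8, s→b is +9 — the shift increases by 1 each position. Letter i (0-indexed) is shifted by i+6, so successive shifts are 6, 7, 8, ….
Decoding kekueoq: k−6=e, e−7=x, k−8=c, u−9=l, e−10=u, o−11=d, q−12=e.

exclude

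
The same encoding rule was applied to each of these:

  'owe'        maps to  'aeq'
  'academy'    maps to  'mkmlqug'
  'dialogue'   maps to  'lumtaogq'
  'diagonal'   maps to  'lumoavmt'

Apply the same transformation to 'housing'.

pagauvo

The rule splits by letter class: vowels +12, consonants +8.
Applying it to housing: h(cons)+8=p, o(vowel)+12=a, u(vowel)+12=g, s(cons)+8=a, i(vowel)+12=u, n(cons)+8=v, g(cons)+8=o.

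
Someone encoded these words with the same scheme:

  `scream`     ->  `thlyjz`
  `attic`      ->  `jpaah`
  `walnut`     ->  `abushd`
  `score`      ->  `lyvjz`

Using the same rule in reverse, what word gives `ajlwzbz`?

The output letters match the input read backwards, each shifted +7: scream reversed is maercs. The word is reversed, then every letter is shifted forward by 7.
Reversing it on ajlwzbz: shift back: a−7=t, j−7=c, l−7=e, w−7=p, z−7=s, b−7=u, z−7=s → tcepsus; then reverse → suspect.

suspect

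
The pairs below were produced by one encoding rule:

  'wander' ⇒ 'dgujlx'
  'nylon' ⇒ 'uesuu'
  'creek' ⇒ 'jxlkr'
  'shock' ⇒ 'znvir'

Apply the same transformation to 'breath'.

Shifts by position in wander: pos 0: w→d (+7), pos 1: a→g (+6), pos 2: n→u (+7), pos 3: d→j (+6) — repeating every 2. The shifts repeat in a cycle of length 2: positions 0,1,… shift by +7, +6, then the pattern repeats.
On breath: b+7=i, r+6=x, e+7=l, a+6=g, t+7=a, h+6=n.

ixlgan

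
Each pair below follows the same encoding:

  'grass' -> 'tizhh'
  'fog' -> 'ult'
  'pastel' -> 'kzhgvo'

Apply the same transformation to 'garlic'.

Each pair mirrors across the alphabet (g↔t, r↔i, a↔z): positions sum to 25. Each letter is replaced by its mirror in the alphabet: a↔z, b↔y, c↔x, and so on (the Atbash cipher).
For garlic: g↔t, a↔z, r↔i, l↔o, i↔r, c↔x.

tziorx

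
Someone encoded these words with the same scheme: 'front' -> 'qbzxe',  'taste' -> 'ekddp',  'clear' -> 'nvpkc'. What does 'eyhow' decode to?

Shifts by position in front: pos 0: f→q (+11), pos 1: r→b (+10), pos 2: o→z (+11), pos 3: n→x (+10) — repeating every 2. The shifts repeat in a cycle of length 2: positions 0,1,… shift by +11, +10, then the pattern repeats.
Reversing it on eyhow: e−11=t, y−10=o, h−11=w, o−10=e, w−11=l.

towel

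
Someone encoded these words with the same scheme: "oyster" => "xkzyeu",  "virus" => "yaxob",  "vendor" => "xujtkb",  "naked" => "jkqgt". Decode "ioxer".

The output letters match the input read backwards, each shifted +6: oyster reversed is retsyo. The word is reversed, then every letter is shifted forward by 6.
Reversing it on ioxer: shift back: i−6=c, o−6=i, x−6=r, e−6=y, r−6=l → ciryl; then reverse → lyric.

lyric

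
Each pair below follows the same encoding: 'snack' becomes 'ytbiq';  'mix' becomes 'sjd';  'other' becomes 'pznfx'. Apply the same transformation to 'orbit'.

The shift depends on letter class: consonant s→y is +6, but vowel a→b is +1. Two shifts are in play — +1 for a/e/i/o/u, +6 for every other letter.
Applying it to orbit: o(vowel)+1=p, r(cons)+6=x, b(cons)+6=h, i(vowel)+1=j, t(cons)+6=z.

pxhjz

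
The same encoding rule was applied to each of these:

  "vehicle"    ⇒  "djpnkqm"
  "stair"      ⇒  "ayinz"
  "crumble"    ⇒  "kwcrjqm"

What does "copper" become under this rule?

ktxumw

Shifts by position in vehicle: pos 0: v→d (+8), pos 1: e→j (+5), pos 2: h→p (+8), pos 3: i→n (+5) — repeating every 2. A repeating key of period 2 is used — shifts +8, +5 over and over.
For copper: c+8=k, o+5=t, p+8=x, p+5=u, e+8=m, r+5=w.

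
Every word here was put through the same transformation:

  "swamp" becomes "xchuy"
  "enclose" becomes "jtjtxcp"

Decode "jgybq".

Letter i (0-indexed) is shifted by i+5, so successive shifts are 5, 6, 7, ….
Reversing it on jgybq: j−5=e, g−6=a, y−7=r, b−8=t, q−9=h.

earth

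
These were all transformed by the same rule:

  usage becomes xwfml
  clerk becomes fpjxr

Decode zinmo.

In usage: u→x is +3, s→w is +4, a→f is +5, g→m is +6 — the shift increases by 1 each position. The shift increases by 1 at each position, starting from +3: 3, 4, 5, ….
Undoing it on zinmo: z−3=w, i−4=e, n−5=i, m−6=g, o−7=h.

weigh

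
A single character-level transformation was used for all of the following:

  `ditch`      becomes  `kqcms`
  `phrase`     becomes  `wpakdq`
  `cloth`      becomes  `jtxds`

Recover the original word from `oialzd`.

Each letter shifts forward by (position + 7), i.e. 7, 8, 9, … — the shift grows by one for each successive letter.
Decoding oialzd: o−7=h, i−8=a, a−9=r, l−10=b, z−11=o, d−12=r.

harbor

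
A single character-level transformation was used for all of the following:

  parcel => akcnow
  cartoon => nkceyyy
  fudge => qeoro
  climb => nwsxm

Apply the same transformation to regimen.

Two shifts are in play — +10 for a/e/i/o/u, +11 for every other letter.
Applying it to regimen: r(cons)+11=c, e(vowel)+10=o, g(cons)+11=r, i(vowel)+10=s, m(cons)+11=x, e(vowel)+10=o, n(cons)+11=y.

corsxoy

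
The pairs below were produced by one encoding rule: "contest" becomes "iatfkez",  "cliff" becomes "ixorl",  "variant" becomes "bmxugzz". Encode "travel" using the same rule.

Shifts by position in contest: pos 0: c→i (+6), pos 1: o→a (+12), pos 2: n→t (+6), pos 3: t→f (+12) — repeating every 2. The shifts repeat in a cycle of length 2: positions 0,1,… shift by +6, +12, then the pattern repeats.
For travel: t+6=z, r+12=d, a+6=g, v+12=h, e+6=k, l+12=x.

zdghkx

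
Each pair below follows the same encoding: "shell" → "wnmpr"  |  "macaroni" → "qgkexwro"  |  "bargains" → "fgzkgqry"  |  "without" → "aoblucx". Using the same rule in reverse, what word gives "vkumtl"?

Shifts by position in shell: pos 0: s→w (+4), pos 1: h→n (+6), pos 2: e→m (+8), pos 3: l→p (+4), pos 4: l→r (+6) — repeating every 3. The shifts repeat in a cycle of length 3: positions 0,1,… shift by +4, +6, +8, then the pattern repeats.
Decoding vkumtl: v−4=r, k−6=e, u−8=m, m−4=i, t−6=n, l−8=d.

remind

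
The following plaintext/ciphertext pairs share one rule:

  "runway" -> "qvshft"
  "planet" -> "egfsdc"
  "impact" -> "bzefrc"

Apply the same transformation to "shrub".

r(17)→q(16) and u(20)→v(21) fit y≡19x+5 (mod 26); the inverse of 19 mod 26 is 11. Each letter's alphabet position (a=0..z=25) is mapped through 19·x+5 mod 26 — an affine cipher.
Applying it to shrub: s(18)→19·18+5≡9=j; h(7)→19·7+5≡8=i; r(17)→19·17+5≡16=q; u(20)→19·20+5≡21=v; b(1)→19·1+5≡24=y (all mod 26).

jiqvy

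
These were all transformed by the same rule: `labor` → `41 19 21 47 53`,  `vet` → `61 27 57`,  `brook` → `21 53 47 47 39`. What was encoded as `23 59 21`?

l(#12)→41 and a(#1)→19: differences scale by 2, so n = 2·pos + 17. The formula is n = 2×(alphabet index, a=1) + 17.
Decoding 23 59 21: 23→(23−17)÷2=3=c, 59→(59−17)÷2=21=u, 21→(21−17)÷2=2=b.

cub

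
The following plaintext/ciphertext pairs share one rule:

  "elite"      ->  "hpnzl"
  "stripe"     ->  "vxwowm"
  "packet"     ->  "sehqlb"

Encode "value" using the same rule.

yeqal

In elite: e→h is +3, l→p is +4, i→n is +5, t→z is +6 — the shift increases by 1 each position. The shift increases by 1 at each position, starting from +3: 3, 4, 5, ….
For value: v+3=y, a+4=e, l+5=q, u+6=a, e+7=l.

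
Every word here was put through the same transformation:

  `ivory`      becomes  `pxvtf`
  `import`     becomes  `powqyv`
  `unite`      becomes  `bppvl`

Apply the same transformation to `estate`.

A repeating key of period 2 is used — shifts +7, +2 over and over.
On estate: e+7=l, s+2=u, t+7=a, a+2=c, t+7=a, e+2=g.

luacag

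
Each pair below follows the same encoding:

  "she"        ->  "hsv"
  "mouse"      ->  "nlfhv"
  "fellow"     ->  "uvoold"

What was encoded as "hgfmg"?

Each pair mirrors across the alphabet (s↔h, h↔s, e↔v): positions sum to 25. Each letter is replaced by its mirror in the alphabet: a↔z, b↔y, c↔x, and so on (the Atbash cipher).
Undoing it on hgfmg: h↔s, g↔t, f↔u, m↔n, g↔t.

stunt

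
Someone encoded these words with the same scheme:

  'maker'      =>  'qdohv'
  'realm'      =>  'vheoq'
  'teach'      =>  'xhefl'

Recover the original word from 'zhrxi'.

venue

Shifts by position in maker: pos 0: m→q (+4), pos 1: a→d (+3), pos 2: k→o (+4), pos 3: e→h (+3) — repeating every 2. It's a Vigenère-style cipher with numeric key [4,3]: position i shifts by key[i mod 2].
Undoing it on zhrxi: z−4=v, h−3=e, r−4=n, x−3=u, i−4=e.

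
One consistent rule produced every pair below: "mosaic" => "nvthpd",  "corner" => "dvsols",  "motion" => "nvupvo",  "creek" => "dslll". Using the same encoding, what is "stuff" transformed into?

The shift depends on letter class: consonant m→n is +1, but vowel o→v is +7. Two shifts are in play — +7 for a/e/i/o/u, +1 for every other letter.
For stuff: s(cons)+1=t, t(cons)+1=u, u(vowel)+7=b, f(cons)+1=g, f(cons)+1=g.

tubgg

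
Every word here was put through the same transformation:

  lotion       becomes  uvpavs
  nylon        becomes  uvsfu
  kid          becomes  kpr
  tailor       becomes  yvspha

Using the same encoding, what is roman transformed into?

uhtvy

Two steps: reverse the string, then apply a Caesar shift of +7.
Applying it to roman: reverse → namor; then shift: n+7=u, a+7=h, m+7=t, o+7=v, r+7=y.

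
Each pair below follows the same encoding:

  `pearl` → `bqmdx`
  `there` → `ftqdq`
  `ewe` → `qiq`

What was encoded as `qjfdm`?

Compare letters: p→b is +12, e→q is +12, a→m is +12 — a constant shift. Each letter is shifted forward by 12 in the alphabet (a Caesar shift of +12).
Undoing it on qjfdm: q−12=e, j−12=x, f−12=t, d−12=r, m−12=a.

extra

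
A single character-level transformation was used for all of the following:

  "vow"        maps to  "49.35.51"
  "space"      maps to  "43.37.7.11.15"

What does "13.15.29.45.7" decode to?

delta

Each letter becomes 2×(its alphabet position, a=1..z=26) + 5.
Reversing it on 13.15.29.45.7: 13→(13−5)÷2=4=d, 15→(15−5)÷2=5=e, 29→(29−5)÷2=12=l, 45→(45−5)÷2=20=t, 7→(7−5)÷2=1=a.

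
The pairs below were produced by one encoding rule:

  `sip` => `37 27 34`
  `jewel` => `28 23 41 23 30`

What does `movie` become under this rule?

31 33 40 27 23

Letters become their 1-based position plus 18 (so a→19, b→20, …).
Applying it to movie: m=13→31, o=15→33, v=22→40, i=9→27, e=5→23.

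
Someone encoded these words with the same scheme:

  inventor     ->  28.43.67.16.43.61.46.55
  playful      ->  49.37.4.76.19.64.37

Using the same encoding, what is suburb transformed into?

i(#9)→28 and n(#14)→43: differences scale by 3, so n = 3·pos + 1. The formula is n = 3×(alphabet index, a=1) + 1.
For suburb: s=19→58, u=21→64, b=2→7, u=21→64, r=18→55, b=2→7.

58.64.7.64.55.7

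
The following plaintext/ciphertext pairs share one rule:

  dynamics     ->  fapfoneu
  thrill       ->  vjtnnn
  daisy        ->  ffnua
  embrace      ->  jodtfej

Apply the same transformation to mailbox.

Two shifts are in play — +5 for a/e/i/o/u, +2 for every other letter.
Applying it to mailbox: m(cons)+2=o, a(vowel)+5=f, i(vowel)+5=n, l(cons)+2=n, b(cons)+2=d, o(vowel)+5=t, x(cons)+2=z.

ofnndtz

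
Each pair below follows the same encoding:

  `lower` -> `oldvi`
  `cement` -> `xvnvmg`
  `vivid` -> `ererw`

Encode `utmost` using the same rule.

Each pair mirrors across the alphabet (l↔o, o↔l, w↔d): positions sum to 25. Letters are reflected about the middle of the alphabet (position → 25−position): Atbash.
Applying it to utmost: u↔f, t↔g, m↔n, o↔l, s↔h, t↔g.

fgnlhg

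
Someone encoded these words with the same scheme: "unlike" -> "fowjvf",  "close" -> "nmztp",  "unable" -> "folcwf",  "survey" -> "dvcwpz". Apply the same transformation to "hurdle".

Shifts by position in unlike: pos 0: u→f (+11), pos 1: n→o (+1), pos 2: l→w (+11), pos 3: i→j (+1) — repeating every 2. It's a Vigenère-style cipher with numeric key [11,1]: position i shifts by key[i mod 2].
Applying it to hurdle: h+11=s, u+1=v, r+11=c, d+1=e, l+11=w, e+1=f.

svcewf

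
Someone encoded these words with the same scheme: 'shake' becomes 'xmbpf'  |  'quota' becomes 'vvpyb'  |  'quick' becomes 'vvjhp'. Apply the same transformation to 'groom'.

The shift depends on letter class: consonant s→x is +5, but vowel a→b is +1. The rule splits by letter class: vowels +1, consonants +5.
Applying it to groom: g(cons)+5=l, r(cons)+5=w, o(vowel)+1=p, o(vowel)+1=p, m(cons)+5=r.

lwppr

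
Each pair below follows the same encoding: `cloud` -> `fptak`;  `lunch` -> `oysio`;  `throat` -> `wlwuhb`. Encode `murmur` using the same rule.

In cloud: c→f is +3, l→p is +4, o→t is +5, u→a is +6 — the shift increases by 1 each position. The shift increases by 1 at each position, starting from +3: 3, 4, 5, ….
For murmur: m+3=p, u+4=y, r+5=w, m+6=s, u+7=b, r+8=z.

pywsbz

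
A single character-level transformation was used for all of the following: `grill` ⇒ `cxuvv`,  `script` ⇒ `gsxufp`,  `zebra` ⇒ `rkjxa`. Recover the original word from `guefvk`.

Each letter's alphabet position (a=0..z=25) is mapped through 9·x+0 mod 26 — an affine cipher.
Decoding guefvk: g(6)→3·(6−0)≡18=s; u(20)→3·(20−0)≡8=i; e(4)→3·(4−0)≡12=m; f(5)→3·(5−0)≡15=p; v(21)→3·(21−0)≡11=l; k(10)→3·(10−0)≡4=e (all mod 26).

simple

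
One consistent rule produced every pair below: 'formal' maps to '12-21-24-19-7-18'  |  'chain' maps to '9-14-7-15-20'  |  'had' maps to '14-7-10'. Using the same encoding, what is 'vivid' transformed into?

f is letter #6 and maps to 12: an offset of 6. Each letter is replaced by its alphabet position (a=1..z=26) + 6.
For vivid: v=22→28, i=9→15, v=22→28, i=9→15, d=4→10.

28-15-28-15-10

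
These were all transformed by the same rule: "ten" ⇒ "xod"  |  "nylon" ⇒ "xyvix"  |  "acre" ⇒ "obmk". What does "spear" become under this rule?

The output letters match the input read backwards, each shifted +10: ten reversed is net. Read the word backwards and shift each letter +10.
On spear: reverse → raeps; then shift: r+10=b, a+10=k, e+10=o, p+10=z, s+10=c.

bkozc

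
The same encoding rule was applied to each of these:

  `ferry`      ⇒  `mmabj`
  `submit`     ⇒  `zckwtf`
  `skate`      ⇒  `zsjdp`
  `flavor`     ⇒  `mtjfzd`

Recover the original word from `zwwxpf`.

sonnet

Letter i (0-indexed) is shifted by i+7, so successive shifts are 7, 8, 9, ….
Decoding zwwxpf: z−7=s, w−8=o, w−9=n, x−10=n, p−11=e, f−12=t.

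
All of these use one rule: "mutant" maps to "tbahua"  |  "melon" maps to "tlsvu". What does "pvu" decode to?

ion

Each letter is shifted forward by 7 in the alphabet (a Caesar shift of +7).
Reversing it on pvu: p−7=i, v−7=o, u−7=n.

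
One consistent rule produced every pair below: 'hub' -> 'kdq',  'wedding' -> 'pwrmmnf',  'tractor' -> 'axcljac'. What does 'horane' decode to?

Two steps: reverse the string, then apply a Caesar shift of +9.
Reversing it on horane: shift back: h−9=y, o−9=f, r−9=i, a−9=r, n−9=e, e−9=v → yfirev; then reverse → verify.

verify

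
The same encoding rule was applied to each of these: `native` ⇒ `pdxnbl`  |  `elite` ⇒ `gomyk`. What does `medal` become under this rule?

The shift increases by 1 at each position, starting from +2: 2, 3, 4, ….
Applying it to medal: m+2=o, e+3=h, d+4=h, a+5=f, l+6=r.

ohhfr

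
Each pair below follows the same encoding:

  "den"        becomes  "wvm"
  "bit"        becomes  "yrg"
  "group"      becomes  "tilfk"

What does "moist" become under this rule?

Each letter is replaced by its mirror in the alphabet: a↔z, b↔y, c↔x, and so on (the Atbash cipher).
Applying it to moist: m↔n, o↔l, i↔r, s↔h, t↔g.

nlrhg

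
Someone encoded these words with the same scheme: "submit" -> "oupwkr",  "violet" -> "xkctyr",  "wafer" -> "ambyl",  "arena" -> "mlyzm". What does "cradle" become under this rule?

slmvty

s(18)→o(14) and u(20)→u(20) fit y≡3x+12 (mod 26); the inverse of 3 mod 26 is 9. This is an affine cipher: with a=0,…,z=25, each position x becomes (3x+12) mod 26.
On cradle: c(2)→3·2+12≡18=s; r(17)→3·17+12≡11=l; a(0)→3·0+12≡12=m; d(3)→3·3+12≡21=v; l(11)→3·11+12≡19=t; e(4)→3·4+12≡24=y (all mod 26).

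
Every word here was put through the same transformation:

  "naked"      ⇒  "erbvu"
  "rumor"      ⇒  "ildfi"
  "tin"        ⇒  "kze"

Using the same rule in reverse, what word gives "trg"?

Compare letters: n→e is +17, a→r is +17, k→b is +17 — a constant shift. It's a constant shift of +17 (ROT17).
Undoing it on trg: t−17=c, r−17=a, g−17=p.

cap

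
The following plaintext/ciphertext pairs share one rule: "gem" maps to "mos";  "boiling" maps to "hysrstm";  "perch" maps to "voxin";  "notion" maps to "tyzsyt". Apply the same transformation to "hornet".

The shift depends on letter class: consonant g→m is +6, but vowel e→o is +10. The rule splits by letter class: vowels +10, consonants +6.
Applying it to hornet: h(cons)+6=n, o(vowel)+10=y, r(cons)+6=x, n(cons)+6=t, e(vowel)+10=o, t(cons)+6=z.

nyxtoz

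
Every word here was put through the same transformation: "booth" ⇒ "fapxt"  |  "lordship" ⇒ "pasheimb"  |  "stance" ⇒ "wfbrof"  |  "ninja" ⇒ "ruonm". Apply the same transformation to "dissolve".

hutwamzq

Shifts by position in booth: pos 0: b→f (+4), pos 1: o→a (+12), pos 2: o→p (+1), pos 3: t→x (+4), pos 4: h→t (+12) — repeating every 3. The shifts repeat in a cycle of length 3: positions 0,1,… shift by +4, +12, +1, then the pattern repeats.
For dissolve: d+4=h, i+12=u, s+1=t, s+4=w, o+12=a, l+1=m, v+4=z, e+12=q.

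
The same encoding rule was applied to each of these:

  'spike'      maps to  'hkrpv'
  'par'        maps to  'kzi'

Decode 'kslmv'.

Each pair mirrors across the alphabet (s↔h, p↔k, i↔r): positions sum to 25. This is the alphabet-reversal cipher (Atbash): a becomes z, b becomes y, etc.
Decoding kslmv: k↔p, s↔h, l↔o, m↔n, v↔e.

phone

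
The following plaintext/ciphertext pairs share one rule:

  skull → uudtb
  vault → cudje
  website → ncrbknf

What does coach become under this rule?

The output letters match the input read backwards, each shifted +9: skull reversed is lluks. Read the word backwards and shift each letter +9.
On coach: reverse → hcaoc; then shift: h+9=q, c+9=l, a+9=j, o+9=x, c+9=l.

qljxl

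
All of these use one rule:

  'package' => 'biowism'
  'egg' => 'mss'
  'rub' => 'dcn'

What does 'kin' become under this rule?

The shift depends on letter class: consonant p→b is +12, but vowel a→i is +8. Vowels shift forward by 8 and consonants shift forward by 12.
On kin: k(cons)+12=w, i(vowel)+8=q, n(cons)+12=z.

wqz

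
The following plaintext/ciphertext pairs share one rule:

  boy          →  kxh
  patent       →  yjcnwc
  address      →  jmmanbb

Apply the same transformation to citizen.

lrcrinw

This is a Caesar cipher with shift 9.
Applying it to citizen: c+9=l, i+9=r, t+9=c, i+9=r, z+9=i, e+9=n, n+9=w.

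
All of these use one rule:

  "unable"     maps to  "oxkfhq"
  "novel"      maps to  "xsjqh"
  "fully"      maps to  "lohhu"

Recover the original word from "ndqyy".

press

u(20)→o(14) and n(13)→x(23) fit y≡21x+10 (mod 26); the inverse of 21 mod 26 is 5. This is an affine cipher: with a=0,…,z=25, each position x becomes (21x+10) mod 26.
Reversing it on ndqyy: n(13)→5·(13−10)≡15=p; d(3)→5·(3−10)≡17=r; q(16)→5·(16−10)≡4=e; y(24)→5·(24−10)≡18=s; y(24)→5·(24−10)≡18=s (all mod 26).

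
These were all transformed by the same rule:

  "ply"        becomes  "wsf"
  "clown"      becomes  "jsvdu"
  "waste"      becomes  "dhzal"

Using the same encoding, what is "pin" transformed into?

It's a constant shift of +7 (ROT7).
Applying it to pin: p+7=w, i+7=p, n+7=u.

wpu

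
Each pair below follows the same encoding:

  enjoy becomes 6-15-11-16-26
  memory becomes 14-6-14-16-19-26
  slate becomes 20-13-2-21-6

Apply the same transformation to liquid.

13-10-18-22-10-5

e is letter #5 and maps to 6: an offset of 1. Letters become their 1-based position plus 1 (so a→2, b→3, …).
On liquid: l=12→13, i=9→10, q=17→18, u=21→22, i=9→10, d=4→5.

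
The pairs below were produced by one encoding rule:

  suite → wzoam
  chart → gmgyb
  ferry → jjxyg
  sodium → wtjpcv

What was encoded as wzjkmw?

The shift increases by 1 at each position, starting from +4: 4, 5, 6, ….
Reversing it on wzjkmw: w−4=s, z−5=u, j−6=d, k−7=d, m−8=e, w−9=n.

sudden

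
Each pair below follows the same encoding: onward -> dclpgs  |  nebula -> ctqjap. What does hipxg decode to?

Compare letters: o→d is +15, n→c is +15, w→l is +15 — a constant shift. Every letter moves 15 places later in the alphabet, wrapping around z→a.
Decoding hipxg: h−15=s, i−15=t, p−15=a, x−15=i, g−15=r.

stair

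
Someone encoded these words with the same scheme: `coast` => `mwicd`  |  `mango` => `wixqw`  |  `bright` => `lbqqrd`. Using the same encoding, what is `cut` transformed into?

mcd

The shift depends on letter class: consonant c→m is +10, but vowel o→w is +8. Vowels shift forward by 8 and consonants shift forward by 10.
For cut: c(cons)+10=m, u(vowel)+8=c, t(cons)+10=d.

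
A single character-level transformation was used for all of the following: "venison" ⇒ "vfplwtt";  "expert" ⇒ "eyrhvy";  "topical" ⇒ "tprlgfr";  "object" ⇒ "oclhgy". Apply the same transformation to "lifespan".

ljhhwugu

In venison: v→v is +0, e→f is +1, n→p is +2, i→l is +3 — the shift increases by 1 each position. Each letter shifts forward by its position index (0, 1, 2, …) — the shift grows by one for each successive letter.
On lifespan: l+0=l, i+1=j, f+2=h, e+3=h, s+4=w, p+5=u, a+6=g, n+7=u.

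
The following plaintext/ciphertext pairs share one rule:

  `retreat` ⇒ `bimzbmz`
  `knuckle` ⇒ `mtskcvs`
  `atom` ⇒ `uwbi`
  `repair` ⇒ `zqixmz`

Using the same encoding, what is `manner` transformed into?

Two steps: reverse the string, then apply a Caesar shift of +8.
For manner: reverse → rennam; then shift: r+8=z, e+8=m, n+8=v, n+8=v, a+8=i, m+8=u.

zmvviu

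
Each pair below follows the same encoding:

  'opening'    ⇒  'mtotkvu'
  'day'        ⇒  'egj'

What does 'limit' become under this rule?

zosor

Read the word backwards and shift each letter +6.
On limit: reverse → timil; then shift: t+6=z, i+6=o, m+6=s, i+6=o, l+6=r.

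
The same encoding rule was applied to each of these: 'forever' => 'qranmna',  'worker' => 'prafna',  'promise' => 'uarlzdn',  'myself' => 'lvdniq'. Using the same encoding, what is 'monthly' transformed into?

lrogwiv

Each letter's alphabet position (a=0..z=25) is mapped through 3·x+1 mod 26 — an affine cipher.
For monthly: m(12)→3·12+1≡11=l; o(14)→3·14+1≡17=r; n(13)→3·13+1≡14=o; t(19)→3·19+1≡6=g; h(7)→3·7+1≡22=w; l(11)→3·11+1≡8=i; y(24)→3·24+1≡21=v (all mod 26).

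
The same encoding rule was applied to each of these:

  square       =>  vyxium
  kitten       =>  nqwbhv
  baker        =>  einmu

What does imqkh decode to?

Shifts by position in square: pos 0: s→v (+3), pos 1: q→y (+8), pos 2: u→x (+3), pos 3: a→i (+8) — repeating every 2. A repeating key of period 2 is used — shifts +3, +8 over and over.
Reversing it on imqkh: i−3=f, m−8=e, q−3=n, k−8=c, h−3=e.

fence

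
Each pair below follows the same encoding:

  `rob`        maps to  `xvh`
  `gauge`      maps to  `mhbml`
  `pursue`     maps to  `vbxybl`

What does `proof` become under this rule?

vxvvl

The shift depends on letter class: consonant r→x is +6, but vowel o→v is +7. Vowels shift forward by 7 and consonants shift forward by 6.
On proof: p(cons)+6=v, r(cons)+6=x, o(vowel)+7=v, o(vowel)+7=v, f(cons)+6=l.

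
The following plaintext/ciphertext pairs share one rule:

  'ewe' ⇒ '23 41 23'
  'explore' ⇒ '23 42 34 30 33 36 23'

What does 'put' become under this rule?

34 39 38

e is letter #5 and maps to 23: an offset of 18. Each letter is replaced by its alphabet position (a=1..z=26) + 18.
Applying it to put: p=16→34, u=21→39, t=20→38.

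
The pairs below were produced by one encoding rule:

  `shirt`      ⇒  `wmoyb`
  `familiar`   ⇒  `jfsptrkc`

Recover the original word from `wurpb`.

In shirt: s→w is +4, h→m is +5, i→o is +6, r→y is +7 — the shift increases by 1 each position. Letter i (0-indexed) is shifted by i+4, so successive shifts are 4, 5, 6, ….
Decoding wurpb: w−4=s, u−5=p, r−6=l, p−7=i, b−8=t.

split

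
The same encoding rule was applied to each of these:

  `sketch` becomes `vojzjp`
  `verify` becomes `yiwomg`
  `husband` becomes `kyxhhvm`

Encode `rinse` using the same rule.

umsyl

Letter i (0-indexed) is shifted by i+3, so successive shifts are 3, 4, 5, ….
On rinse: r+3=u, i+4=m, n+5=s, s+6=y, e+7=l.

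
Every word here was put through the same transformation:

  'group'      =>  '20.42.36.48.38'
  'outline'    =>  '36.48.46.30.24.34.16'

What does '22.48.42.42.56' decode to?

g(#7)→20 and r(#18)→42: differences scale by 2, so n = 2·pos + 6. Each letter becomes 2×(its alphabet position, a=1..z=26) + 6.
Undoing it on 22.48.42.42.56: 22→(22−6)÷2=8=h, 48→(48−6)÷2=21=u, 42→(42−6)÷2=18=r, 42→(42−6)÷2=18=r, 56→(56−6)÷2=25=y.

hurry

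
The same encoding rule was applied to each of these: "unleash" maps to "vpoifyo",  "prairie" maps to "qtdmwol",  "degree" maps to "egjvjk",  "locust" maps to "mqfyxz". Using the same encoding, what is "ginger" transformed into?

In unleash: u→v is +1, n→p is +2, l→o is +3, e→i is +4 — the shift increases by 1 each position. The shift increases by 1 at each position, starting from +1: 1, 2, 3, ….
On ginger: g+1=h, i+2=k, n+3=q, g+4=k, e+5=j, r+6=x.

hkqkjx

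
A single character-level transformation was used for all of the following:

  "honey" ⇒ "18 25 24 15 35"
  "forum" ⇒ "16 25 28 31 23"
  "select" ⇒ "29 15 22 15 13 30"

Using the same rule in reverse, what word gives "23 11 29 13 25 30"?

Each letter is replaced by its alphabet position (a=1..z=26) + 10.
Decoding 23 11 29 13 25 30: 23→(23−10)÷1=13=m, 11→(11−10)÷1=1=a, 29→(29−10)÷1=19=s, 13→(13−10)÷1=3=c, 25→(25−10)÷1=15=o, 30→(30−10)÷1=20=t.

mascot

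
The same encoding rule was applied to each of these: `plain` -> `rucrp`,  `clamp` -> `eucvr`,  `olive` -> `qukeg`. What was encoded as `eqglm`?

check

Shifts by position in plain: pos 0: p→r (+2), pos 1: l→u (+9), pos 2: a→c (+2), pos 3: i→r (+9) — repeating every 2. The shifts repeat in a cycle of length 2: positions 0,1,… shift by +2, +9, then the pattern repeats.
Decoding eqglm: e−2=c, q−9=h, g−2=e, l−9=c, m−2=k.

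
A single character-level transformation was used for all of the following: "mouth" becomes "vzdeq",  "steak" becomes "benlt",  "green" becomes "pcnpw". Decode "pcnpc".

Shifts by position in mouth: pos 0: m→v (+9), pos 1: o→z (+11), pos 2: u→d (+9), pos 3: t→e (+11) — repeating every 2. The shifts repeat in a cycle of length 2: positions 0,1,… shift by +9, +11, then the pattern repeats.
Reversing it on pcnpc: p−9=g, c−11=r, n−9=e, p−11=e, c−9=t.

greet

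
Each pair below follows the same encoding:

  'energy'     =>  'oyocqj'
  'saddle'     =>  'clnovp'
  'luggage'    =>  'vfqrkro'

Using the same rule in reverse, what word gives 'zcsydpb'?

printer

Shifts by position in energy: pos 0: e→o (+10), pos 1: n→y (+11), pos 2: e→o (+10), pos 3: r→c (+11) — repeating every 2. A repeating key of period 2 is used — shifts +10, +11 over and over.
Decoding zcsydpb: z−10=p, c−11=r, s−10=i, y−11=n, d−10=t, p−11=e, b−10=r.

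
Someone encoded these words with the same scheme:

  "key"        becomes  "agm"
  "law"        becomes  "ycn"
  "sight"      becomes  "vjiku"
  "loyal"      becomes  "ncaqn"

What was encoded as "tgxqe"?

cover

Two steps: reverse the string, then apply a Caesar shift of +2.
Reversing it on tgxqe: shift back: t−2=r, g−2=e, x−2=v, q−2=o, e−2=c → revoc; then reverse → cover.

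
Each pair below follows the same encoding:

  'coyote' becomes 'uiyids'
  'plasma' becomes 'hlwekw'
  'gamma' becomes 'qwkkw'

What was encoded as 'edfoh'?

strip

This is an affine cipher: with a=0,…,z=25, each position x becomes (25x+22) mod 26.
Decoding edfoh: e(4)→25·(4−22)≡18=s; d(3)→25·(3−22)≡19=t; f(5)→25·(5−22)≡17=r; o(14)→25·(14−22)≡8=i; h(7)→25·(7−22)≡15=p (all mod 26).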